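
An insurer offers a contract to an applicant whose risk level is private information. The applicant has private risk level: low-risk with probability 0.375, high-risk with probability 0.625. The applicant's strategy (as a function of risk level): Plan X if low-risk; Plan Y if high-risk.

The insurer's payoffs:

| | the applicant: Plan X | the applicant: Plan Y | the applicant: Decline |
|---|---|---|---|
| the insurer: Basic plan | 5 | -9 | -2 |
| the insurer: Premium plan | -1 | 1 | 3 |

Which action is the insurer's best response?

E[Basic plan] = 0.375·(5) + 0.625·(-9) = -3.75
E[Premium plan] = 0.375·(-1) + 0.625·(1) = 0.25
Best response: Premium plan (0.25 is the largest).

Premium plan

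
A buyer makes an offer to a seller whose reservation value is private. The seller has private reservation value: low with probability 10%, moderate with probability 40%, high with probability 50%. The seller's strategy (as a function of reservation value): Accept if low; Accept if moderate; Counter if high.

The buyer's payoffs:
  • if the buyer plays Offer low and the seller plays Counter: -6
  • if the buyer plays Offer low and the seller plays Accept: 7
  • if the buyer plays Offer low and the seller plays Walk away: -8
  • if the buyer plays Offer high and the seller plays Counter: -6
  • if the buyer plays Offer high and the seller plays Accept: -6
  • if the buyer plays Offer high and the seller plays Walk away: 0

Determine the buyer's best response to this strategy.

E[Offer low] = 0.1·(7) + 0.4·(7) + 0.5·(-6) = 0.5
E[Offer high] = 0.1·(-6) + 0.4·(-6) + 0.5·(-6) = -6
Best response: Offer low (0.5 is the largest).

Offer low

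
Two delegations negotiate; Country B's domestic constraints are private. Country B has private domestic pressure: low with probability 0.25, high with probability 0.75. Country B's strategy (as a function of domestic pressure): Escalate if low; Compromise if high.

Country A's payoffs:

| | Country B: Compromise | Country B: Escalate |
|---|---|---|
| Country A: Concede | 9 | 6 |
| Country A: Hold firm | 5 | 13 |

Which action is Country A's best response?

Compute Country A's expected payoff for each action, taking the expectation over Country B's type.
E[Concede] = 0.25·(6) + 0.75·(9) = 8.25
E[Hold firm] = 0.25·(13) + 0.75·(5) = 7
Best response: Concede (8.25 is the largest).

Concede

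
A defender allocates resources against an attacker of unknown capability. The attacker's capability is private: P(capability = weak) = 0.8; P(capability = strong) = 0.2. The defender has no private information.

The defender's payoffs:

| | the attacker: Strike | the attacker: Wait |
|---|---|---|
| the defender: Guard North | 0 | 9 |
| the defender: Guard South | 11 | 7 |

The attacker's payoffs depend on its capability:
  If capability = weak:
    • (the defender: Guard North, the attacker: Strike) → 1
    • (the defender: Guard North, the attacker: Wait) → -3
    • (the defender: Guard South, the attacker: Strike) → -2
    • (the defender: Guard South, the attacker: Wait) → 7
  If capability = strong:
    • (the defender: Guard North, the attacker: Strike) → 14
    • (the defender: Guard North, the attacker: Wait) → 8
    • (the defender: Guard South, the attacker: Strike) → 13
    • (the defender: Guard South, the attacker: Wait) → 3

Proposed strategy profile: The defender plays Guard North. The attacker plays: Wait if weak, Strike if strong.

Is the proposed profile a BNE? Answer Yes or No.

The defender plays Guard North: E[Guard North] = 0.8·(9) + 0.2·(0) = 7.2; E[Guard South] = 7.8. Not best-responding. ✗
The attacker (capability weak), facing Guard North: Strike gives 1, Wait gives -3. Proposed Wait is not best — profitable deviation exists. ✗
The attacker (capability strong), facing Guard North: Strike gives 14, Wait gives 8. Proposed Strike is best. ✓

No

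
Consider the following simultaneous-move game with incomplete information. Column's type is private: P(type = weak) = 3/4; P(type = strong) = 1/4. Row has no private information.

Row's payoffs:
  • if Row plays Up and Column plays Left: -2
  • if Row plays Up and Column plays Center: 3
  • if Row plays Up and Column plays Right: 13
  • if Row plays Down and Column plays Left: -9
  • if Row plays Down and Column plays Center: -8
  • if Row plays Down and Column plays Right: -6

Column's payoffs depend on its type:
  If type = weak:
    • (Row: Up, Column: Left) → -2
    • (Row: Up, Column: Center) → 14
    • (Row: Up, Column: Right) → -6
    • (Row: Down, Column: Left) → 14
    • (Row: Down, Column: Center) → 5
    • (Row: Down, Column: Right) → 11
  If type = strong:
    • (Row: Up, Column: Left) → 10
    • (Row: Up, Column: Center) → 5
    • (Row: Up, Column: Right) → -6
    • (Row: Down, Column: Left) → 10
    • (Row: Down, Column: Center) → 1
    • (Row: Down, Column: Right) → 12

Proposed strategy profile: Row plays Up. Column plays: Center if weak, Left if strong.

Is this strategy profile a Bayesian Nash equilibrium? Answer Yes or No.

Row plays Up: E[Up] = 3/4·(3) + 1/4·(-2) = 7/4; E[Down] = -33/4. Best-responding. ✓
Column (type weak), facing Up: Left gives -2, Center gives 14, Right gives -6. Proposed Center is best. ✓
Column (type strong), facing Up: Left gives 10, Center gives 5, Right gives -6. Proposed Left is best. ✓

Yes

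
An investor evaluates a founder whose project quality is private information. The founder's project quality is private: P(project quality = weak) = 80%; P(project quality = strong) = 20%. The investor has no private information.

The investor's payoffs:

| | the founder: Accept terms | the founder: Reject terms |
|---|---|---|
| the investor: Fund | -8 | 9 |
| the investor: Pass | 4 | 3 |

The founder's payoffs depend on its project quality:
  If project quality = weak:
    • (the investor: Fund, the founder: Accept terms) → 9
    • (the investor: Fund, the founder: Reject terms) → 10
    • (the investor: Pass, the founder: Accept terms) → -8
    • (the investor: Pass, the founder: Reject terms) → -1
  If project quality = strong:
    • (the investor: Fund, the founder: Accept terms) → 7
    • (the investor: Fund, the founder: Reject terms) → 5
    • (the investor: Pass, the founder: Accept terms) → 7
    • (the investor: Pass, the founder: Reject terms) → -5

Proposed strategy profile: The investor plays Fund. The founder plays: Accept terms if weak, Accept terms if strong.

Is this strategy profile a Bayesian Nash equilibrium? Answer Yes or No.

No

The investor plays Fund: E[Fund] = 0.8·(-8) + 0.2·(-8) = -8; E[Pass] = 4. Not best-responding. ✗
The founder (project quality weak), facing Fund: Accept terms gives 9, Reject terms gives 10. Proposed Accept terms is not best — profitable deviation exists. ✗
The founder (project quality strong), facing Fund: Accept terms gives 7, Reject terms gives 5. Proposed Accept terms is best. ✓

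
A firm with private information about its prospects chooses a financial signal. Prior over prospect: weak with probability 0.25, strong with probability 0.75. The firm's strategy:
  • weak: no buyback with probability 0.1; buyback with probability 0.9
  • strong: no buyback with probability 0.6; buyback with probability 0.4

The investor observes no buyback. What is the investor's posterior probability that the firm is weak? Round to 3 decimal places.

P(no buyback) = 0.25·0.1 + 0.75·0.6 = 0.475
P(weak | no buyback) = (0.25·0.1) / 0.475 = 0.025 / 0.475 = 0.0526316

0.053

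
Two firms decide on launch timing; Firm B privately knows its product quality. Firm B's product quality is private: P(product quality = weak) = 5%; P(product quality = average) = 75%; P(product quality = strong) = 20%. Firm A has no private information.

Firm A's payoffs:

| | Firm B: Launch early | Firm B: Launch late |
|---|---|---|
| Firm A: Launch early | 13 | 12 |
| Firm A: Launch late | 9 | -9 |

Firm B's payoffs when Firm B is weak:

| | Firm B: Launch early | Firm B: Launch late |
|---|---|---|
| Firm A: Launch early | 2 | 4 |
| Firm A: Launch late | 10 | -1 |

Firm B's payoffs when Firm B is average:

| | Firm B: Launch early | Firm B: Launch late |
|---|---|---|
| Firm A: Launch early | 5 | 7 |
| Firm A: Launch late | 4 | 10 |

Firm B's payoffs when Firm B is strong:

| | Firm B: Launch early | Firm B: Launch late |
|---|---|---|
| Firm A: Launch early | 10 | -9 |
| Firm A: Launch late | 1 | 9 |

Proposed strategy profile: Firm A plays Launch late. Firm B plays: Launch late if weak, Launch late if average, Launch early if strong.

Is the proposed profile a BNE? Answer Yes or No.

No

A profile is a BNE iff every type of every player is best-responding given beliefs about the other side.
Firm A plays Launch late: E[Launch late] = 0.05·(-9) + 0.75·(-9) + 0.2·(9) = -5.4; E[Launch early] = 12.2. Not best-responding. ✗
Firm B (product quality weak), facing Launch late: Launch early gives 10, Launch late gives -1. Proposed Launch late is not best — profitable deviation exists. ✗
Firm B (product quality average), facing Launch late: Launch early gives 4, Launch late gives 10. Proposed Launch late is best. ✓
Firm B (product quality strong), facing Launch late: Launch early gives 1, Launch late gives 9. Proposed Launch early is not best — profitable deviation exists. ✗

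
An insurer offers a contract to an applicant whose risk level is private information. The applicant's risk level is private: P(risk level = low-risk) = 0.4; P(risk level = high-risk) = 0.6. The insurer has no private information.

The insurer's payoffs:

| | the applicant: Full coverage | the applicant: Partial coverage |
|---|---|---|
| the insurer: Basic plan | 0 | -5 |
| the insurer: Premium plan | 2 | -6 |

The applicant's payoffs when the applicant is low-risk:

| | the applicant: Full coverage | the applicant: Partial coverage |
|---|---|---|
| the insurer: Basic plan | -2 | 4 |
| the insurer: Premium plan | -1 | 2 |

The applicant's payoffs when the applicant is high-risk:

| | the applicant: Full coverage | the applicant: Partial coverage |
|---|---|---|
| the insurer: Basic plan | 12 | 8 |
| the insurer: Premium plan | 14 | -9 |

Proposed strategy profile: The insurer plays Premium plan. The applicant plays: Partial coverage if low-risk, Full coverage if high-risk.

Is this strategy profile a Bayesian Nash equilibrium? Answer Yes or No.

Yes

A profile is a BNE iff every type of every player is best-responding given beliefs about the other side.
The insurer plays Premium plan: E[Premium plan] = 0.4·(-6) + 0.6·(2) = -1.2; E[Basic plan] = -2. Best-responding. ✓
The applicant (risk level low-risk), facing Premium plan: Full coverage gives -1, Partial coverage gives 2. Proposed Partial coverage is best. ✓
The applicant (risk level high-risk), facing Premium plan: Full coverage gives 14, Partial coverage gives -9. Proposed Full coverage is best. ✓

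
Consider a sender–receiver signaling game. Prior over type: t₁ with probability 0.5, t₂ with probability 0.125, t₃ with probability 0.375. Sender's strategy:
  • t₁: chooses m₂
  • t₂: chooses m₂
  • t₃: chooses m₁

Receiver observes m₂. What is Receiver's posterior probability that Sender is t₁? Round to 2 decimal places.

P(m₂) = 0.5·1 + 0.125·1 + 0.375·0 = 0.625
P(t₁ | m₂) = (0.5·1) / 0.625 = 0.5 / 0.625 = 0.8

0.80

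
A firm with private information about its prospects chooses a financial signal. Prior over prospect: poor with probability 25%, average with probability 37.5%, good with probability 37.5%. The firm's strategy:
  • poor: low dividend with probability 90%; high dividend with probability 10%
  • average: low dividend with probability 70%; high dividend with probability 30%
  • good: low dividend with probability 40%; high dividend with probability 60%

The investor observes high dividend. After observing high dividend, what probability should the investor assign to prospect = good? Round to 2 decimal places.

0.62

Apply Bayes' rule using the sender's strategy as the likelihood.
P(high dividend) = 0.25·0.1 + 0.375·0.3 + 0.375·0.6 = 0.3625
P(good | high dividend) = (0.375·0.6) / 0.3625 = 0.225 / 0.3625 = 0.62069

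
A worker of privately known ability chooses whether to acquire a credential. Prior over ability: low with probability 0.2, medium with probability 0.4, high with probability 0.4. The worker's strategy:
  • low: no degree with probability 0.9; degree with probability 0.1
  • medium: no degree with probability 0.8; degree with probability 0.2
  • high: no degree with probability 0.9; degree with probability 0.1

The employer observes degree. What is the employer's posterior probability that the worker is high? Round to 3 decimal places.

0.286

Apply Bayes' rule using the sender's strategy as the likelihood.
P(degree) = 0.2·0.1 + 0.4·0.2 + 0.4·0.1 = 0.14
P(high | degree) = (0.4·0.1) / 0.14 = 0.04 / 0.14 = 0.285714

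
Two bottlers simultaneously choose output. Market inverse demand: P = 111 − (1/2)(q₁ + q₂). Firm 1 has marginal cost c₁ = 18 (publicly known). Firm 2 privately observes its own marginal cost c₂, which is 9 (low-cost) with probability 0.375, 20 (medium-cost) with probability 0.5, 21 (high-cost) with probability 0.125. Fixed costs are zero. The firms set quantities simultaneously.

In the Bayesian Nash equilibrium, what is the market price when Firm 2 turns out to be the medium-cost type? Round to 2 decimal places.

50.33

Type-c best response for Firm 2: q₂(c) = (111 − c) − q₁/2.
Firm 1 maximizes expected profit; its first-order condition is 111 − q₁ − (1/2)E[q₂] − 18 = 0.
Substituting E[q₂] and solving: E[c₂] = 16, so q₁ = (111 − 2·18 + 16)/(3/2) = 60.6667.
q₂(medium-cost) = 60.6667, so P = 111 − (1/2)·(60.6667 + 60.6667) = 50.3333.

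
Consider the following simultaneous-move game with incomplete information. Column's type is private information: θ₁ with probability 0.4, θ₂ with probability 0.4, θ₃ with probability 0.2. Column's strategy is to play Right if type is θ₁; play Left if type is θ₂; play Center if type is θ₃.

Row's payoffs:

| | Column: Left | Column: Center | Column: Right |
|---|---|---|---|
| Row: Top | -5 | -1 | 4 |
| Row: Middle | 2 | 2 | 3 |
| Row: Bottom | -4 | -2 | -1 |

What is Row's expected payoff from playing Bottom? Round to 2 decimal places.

-2.40

Take the expectation over Column's type, weighting each type's action by its prior probability.
E[Bottom] = 0.4·(-1) + 0.4·(-4) + 0.2·(-2) = (-0.4) + (-1.6) + (-0.4) = -2.4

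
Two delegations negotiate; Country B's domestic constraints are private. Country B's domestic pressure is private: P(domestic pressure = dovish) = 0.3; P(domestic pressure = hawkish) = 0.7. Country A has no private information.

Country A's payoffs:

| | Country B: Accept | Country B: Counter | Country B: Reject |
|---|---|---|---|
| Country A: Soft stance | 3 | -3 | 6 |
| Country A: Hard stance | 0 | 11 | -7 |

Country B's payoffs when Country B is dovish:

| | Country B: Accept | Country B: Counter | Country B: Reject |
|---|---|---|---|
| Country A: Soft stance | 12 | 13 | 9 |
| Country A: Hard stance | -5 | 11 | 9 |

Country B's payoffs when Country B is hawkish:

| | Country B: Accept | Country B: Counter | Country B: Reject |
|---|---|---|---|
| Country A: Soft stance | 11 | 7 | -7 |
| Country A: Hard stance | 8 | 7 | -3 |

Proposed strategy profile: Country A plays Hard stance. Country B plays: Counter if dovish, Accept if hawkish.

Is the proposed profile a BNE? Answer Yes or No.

Yes

A profile is a BNE iff every type of every player is best-responding given beliefs about the other side.
Country A plays Hard stance: E[Hard stance] = 0.3·(11) + 0.7·(0) = 3.3; E[Soft stance] = 1.2. Best-responding. ✓
Country B (domestic pressure dovish), facing Hard stance: Accept gives -5, Counter gives 11, Reject gives 9. Proposed Counter is best. ✓
Country B (domestic pressure hawkish), facing Hard stance: Accept gives 8, Counter gives 7, Reject gives -3. Proposed Accept is best. ✓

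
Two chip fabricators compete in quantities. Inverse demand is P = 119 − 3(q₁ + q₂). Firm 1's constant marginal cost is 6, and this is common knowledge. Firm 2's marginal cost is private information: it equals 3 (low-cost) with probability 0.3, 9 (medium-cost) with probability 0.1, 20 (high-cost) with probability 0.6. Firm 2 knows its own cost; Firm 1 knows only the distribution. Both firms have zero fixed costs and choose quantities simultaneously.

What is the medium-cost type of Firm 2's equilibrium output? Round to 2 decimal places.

11.62

Type-c best response for Firm 2: q₂(c) = (119 − c)/6 − q₁/2.
Firm 1 maximizes expected profit; its first-order condition is 119 − 6q₁ − 3E[q₂] − 6 = 0.
Substituting E[q₂] and solving: E[c₂] = 13.8, so q₁ = (119 − 2·6 + 13.8)/9 = 13.4222.
q₂(medium-cost) = (119 − 9 − 3·13.4222)/6 = 11.6222.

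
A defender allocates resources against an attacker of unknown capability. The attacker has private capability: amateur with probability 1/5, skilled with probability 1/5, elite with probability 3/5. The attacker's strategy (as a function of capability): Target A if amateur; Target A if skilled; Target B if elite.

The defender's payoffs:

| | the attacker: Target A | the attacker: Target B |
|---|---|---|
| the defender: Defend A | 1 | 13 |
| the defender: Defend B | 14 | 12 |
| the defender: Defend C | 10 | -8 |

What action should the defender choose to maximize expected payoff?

E[Defend A] = 1/5·(1) + 1/5·(1) + 3/5·(13) = 41/5
E[Defend B] = 1/5·(14) + 1/5·(14) + 3/5·(12) = 64/5
E[Defend C] = 1/5·(10) + 1/5·(10) + 3/5·(-8) = -4/5
Best response: Defend B (64/5 is the largest).

Defend B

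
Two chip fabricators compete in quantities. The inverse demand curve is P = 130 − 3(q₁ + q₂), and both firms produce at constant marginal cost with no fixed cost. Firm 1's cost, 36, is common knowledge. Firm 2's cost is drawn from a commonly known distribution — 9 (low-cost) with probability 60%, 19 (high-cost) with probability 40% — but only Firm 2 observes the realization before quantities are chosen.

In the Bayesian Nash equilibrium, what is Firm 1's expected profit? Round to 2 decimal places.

186.70

Each type of Firm 2 best-responds to q₁; Firm 1 best-responds to the expected q₂ over Firm 2's types.
Firm 2 with cost c maximizes (130 − 3(q₁+q₂) − c)·q₂, giving q₂(c) = (130 − c − 3q₁)/6.
E[c₂] = 0.6·9 + 0.4·19 = 13
Firm 1's FOC against E[q₂] yields q₁ = (130 − 2·36 + E[c₂])/9 = (130 − 72 + 13)/9 = 7.88889.
E[P] = 130 − 3·(q₁ + E[q₂]) = 59.6667; Firm 1's expected profit = (E[P] − 36)·q₁ = (59.6667 − 36)·7.88889 = 186.704.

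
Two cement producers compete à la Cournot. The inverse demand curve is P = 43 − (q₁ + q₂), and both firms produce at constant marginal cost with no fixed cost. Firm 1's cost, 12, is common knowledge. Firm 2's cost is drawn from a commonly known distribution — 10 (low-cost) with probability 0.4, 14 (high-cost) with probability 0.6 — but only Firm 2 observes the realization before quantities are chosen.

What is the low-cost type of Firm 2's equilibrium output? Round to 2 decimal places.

11.27

Type-c best response for Firm 2: q₂(c) = (43 − c)/2 − q₁/2.
Firm 1 maximizes expected profit; its first-order condition is 43 − 2q₁ − E[q₂] − 12 = 0.
Substituting E[q₂] and solving: E[c₂] = 12.4, so q₁ = (43 − 2·12 + 12.4)/3 = 10.4667.
q₂(low-cost) = (43 − 10 − 10.4667)/2 = 11.2667.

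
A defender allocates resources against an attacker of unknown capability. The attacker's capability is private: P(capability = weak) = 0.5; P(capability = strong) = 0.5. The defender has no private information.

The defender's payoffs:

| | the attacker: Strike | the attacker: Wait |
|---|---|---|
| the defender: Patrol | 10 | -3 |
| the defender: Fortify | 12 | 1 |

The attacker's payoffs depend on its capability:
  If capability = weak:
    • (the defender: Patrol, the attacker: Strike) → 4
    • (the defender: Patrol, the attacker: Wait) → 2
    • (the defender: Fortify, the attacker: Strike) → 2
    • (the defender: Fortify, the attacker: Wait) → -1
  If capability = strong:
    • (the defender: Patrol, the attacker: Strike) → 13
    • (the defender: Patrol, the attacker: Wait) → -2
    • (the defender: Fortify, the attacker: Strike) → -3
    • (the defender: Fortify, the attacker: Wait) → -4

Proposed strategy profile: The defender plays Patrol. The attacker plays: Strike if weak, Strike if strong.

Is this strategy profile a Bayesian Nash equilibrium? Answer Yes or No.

The defender plays Patrol: E[Patrol] = 0.5·(10) + 0.5·(10) = 10; E[Fortify] = 12. Not best-responding. ✗
The attacker (capability weak), facing Patrol: Strike gives 4, Wait gives 2. Proposed Strike is best. ✓
The attacker (capability strong), facing Patrol: Strike gives 13, Wait gives -2. Proposed Strike is best. ✓

No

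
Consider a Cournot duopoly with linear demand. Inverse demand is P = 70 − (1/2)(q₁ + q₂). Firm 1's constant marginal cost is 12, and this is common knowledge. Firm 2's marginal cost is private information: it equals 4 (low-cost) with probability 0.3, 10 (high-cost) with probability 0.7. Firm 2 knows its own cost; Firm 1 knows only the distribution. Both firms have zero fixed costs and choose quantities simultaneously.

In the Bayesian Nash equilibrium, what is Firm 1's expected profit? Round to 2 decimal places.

Type-c best response for Firm 2: q₂(c) = (70 − c) − q₁/2.
Firm 1 maximizes expected profit; its first-order condition is 70 − q₁ − (1/2)E[q₂] − 12 = 0.
Substituting E[q₂] and solving: E[c₂] = 8.2, so q₁ = (70 − 2·12 + 8.2)/(3/2) = 36.1333.
E[P] = 70 − (1/2)·(q₁ + E[q₂]) = 30.0667; Firm 1's expected profit = (E[P] − 12)·q₁ = (30.0667 − 12)·36.1333 = 652.809.

652.81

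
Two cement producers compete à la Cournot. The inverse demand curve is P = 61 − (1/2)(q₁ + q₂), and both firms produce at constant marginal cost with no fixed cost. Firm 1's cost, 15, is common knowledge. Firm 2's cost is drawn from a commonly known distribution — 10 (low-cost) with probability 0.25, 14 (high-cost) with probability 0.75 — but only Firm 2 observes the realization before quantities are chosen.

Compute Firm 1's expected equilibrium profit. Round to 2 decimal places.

430.22

Type-c best response for Firm 2: q₂(c) = (61 − c) − q₁/2.
Firm 1 maximizes expected profit; its first-order condition is 61 − q₁ − (1/2)E[q₂] − 15 = 0.
Substituting E[q₂] and solving: E[c₂] = 13, so q₁ = (61 − 2·15 + 13)/(3/2) = 29.3333.
E[P] = 61 − (1/2)·(q₁ + E[q₂]) = 29.6667; Firm 1's expected profit = (E[P] − 15)·q₁ = (29.6667 − 15)·29.3333 = 430.222.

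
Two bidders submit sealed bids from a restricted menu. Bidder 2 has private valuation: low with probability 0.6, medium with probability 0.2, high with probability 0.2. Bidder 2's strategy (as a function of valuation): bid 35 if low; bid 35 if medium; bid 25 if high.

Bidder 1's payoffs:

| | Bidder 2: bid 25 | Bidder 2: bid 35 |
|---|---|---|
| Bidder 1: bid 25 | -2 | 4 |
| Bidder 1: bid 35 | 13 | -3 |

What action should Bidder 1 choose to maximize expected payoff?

bid 25

E[bid 25] = 0.6·(4) + 0.2·(4) + 0.2·(-2) = 2.8
E[bid 35] = 0.6·(-3) + 0.2·(-3) + 0.2·(13) = 0.2
Best response: bid 25 (2.8 is the largest).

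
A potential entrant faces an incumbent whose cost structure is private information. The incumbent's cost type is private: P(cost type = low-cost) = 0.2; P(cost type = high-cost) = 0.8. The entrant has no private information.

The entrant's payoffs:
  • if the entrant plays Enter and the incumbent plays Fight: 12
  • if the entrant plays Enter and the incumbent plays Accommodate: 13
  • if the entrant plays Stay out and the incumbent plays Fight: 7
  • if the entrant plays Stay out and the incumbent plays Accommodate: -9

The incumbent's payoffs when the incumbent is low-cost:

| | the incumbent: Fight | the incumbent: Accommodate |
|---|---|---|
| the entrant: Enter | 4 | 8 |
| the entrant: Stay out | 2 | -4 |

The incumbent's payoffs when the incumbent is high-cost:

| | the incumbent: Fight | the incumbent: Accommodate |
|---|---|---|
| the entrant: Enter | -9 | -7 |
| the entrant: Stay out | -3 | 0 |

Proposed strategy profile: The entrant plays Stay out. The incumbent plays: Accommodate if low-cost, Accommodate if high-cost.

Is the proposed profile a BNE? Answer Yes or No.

The entrant plays Stay out: E[Stay out] = 0.2·(-9) + 0.8·(-9) = -9; E[Enter] = 13. Not best-responding. ✗
The incumbent (cost type low-cost), facing Stay out: Fight gives 2, Accommodate gives -4. Proposed Accommodate is not best — profitable deviation exists. ✗
The incumbent (cost type high-cost), facing Stay out: Fight gives -3, Accommodate gives 0. Proposed Accommodate is best. ✓

No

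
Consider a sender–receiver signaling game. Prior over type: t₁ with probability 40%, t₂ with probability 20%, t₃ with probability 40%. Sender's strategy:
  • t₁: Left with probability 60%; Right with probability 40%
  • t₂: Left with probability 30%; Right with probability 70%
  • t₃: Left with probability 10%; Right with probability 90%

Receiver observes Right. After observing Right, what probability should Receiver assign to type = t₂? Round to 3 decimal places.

Apply Bayes' rule using the sender's strategy as the likelihood.
P(Right) = 0.4·0.4 + 0.2·0.7 + 0.4·0.9 = 0.66
P(t₂ | Right) = (0.2·0.7) / 0.66 = 0.14 / 0.66 = 0.212121

0.212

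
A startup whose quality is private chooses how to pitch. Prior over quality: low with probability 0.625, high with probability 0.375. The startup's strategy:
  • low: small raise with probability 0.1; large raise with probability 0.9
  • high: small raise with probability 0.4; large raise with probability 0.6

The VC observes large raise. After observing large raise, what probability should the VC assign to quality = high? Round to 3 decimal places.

0.286

P(large raise) = 0.625·0.9 + 0.375·0.6 = 0.7875
P(high | large raise) = (0.375·0.6) / 0.7875 = 0.225 / 0.7875 = 0.285714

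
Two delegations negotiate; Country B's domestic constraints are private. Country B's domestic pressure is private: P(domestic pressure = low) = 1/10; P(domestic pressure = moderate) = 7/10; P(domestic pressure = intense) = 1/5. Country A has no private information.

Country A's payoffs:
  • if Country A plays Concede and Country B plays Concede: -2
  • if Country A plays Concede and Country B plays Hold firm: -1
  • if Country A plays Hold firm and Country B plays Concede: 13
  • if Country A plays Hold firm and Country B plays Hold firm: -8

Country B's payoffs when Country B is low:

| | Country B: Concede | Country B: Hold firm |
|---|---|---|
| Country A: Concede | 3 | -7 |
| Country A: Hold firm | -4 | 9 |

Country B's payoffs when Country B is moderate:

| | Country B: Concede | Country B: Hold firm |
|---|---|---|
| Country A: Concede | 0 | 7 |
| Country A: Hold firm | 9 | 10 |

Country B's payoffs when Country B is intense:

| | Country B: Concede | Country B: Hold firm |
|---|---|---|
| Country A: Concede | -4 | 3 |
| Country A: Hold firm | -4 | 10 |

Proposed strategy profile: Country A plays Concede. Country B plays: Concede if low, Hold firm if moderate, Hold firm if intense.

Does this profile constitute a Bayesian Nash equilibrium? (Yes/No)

A profile is a BNE iff every type of every player is best-responding given beliefs about the other side.
Country A plays Concede: E[Concede] = 1/10·(-2) + 7/10·(-1) + 1/5·(-1) = -11/10; E[Hold firm] = -59/10. Best-responding. ✓
Country B (domestic pressure low), facing Concede: Concede gives 3, Hold firm gives -7. Proposed Concede is best. ✓
Country B (domestic pressure moderate), facing Concede: Concede gives 0, Hold firm gives 7. Proposed Hold firm is best. ✓
Country B (domestic pressure intense), facing Concede: Concede gives -4, Hold firm gives 3. Proposed Hold firm is best. ✓

Yes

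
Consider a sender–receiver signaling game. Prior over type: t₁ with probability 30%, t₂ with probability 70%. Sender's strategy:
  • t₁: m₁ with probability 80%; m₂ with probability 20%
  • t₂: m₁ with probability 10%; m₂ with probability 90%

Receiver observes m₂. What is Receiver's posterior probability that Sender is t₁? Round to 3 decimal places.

P(m₂) = 0.3·0.2 + 0.7·0.9 = 0.69
P(t₁ | m₂) = (0.3·0.2) / 0.69 = 0.06 / 0.69 = 0.0869565

0.087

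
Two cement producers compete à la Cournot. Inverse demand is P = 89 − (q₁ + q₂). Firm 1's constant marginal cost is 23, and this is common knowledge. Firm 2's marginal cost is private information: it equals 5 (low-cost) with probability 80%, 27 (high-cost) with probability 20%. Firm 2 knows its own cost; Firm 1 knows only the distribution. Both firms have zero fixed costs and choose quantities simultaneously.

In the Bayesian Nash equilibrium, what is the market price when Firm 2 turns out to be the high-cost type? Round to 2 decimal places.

Firm 2 with cost c maximizes (89 − (q₁+q₂) − c)·q₂, giving q₂(c) = (89 − c − q₁)/2.
E[c₂] = 0.8·5 + 0.2·27 = 9.4
Firm 1's FOC against E[q₂] yields q₁ = (89 − 2·23 + E[c₂])/3 = (89 − 46 + 9.4)/3 = 17.4667.
q₂(high-cost) = 22.2667, so P = 89 − (17.4667 + 22.2667) = 49.2667.

49.27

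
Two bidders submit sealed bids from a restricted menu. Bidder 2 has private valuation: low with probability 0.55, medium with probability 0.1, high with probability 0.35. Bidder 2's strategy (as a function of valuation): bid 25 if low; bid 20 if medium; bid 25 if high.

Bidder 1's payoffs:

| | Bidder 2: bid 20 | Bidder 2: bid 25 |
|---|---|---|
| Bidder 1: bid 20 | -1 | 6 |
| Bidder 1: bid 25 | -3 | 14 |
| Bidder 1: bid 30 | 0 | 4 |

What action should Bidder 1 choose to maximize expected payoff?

Compute Bidder 1's expected payoff for each action, taking the expectation over Bidder 2's type.
E[bid 20] = 0.55·(6) + 0.1·(-1) + 0.35·(6) = 5.3
E[bid 25] = 0.55·(14) + 0.1·(-3) + 0.35·(14) = 12.3
E[bid 30] = 0.55·(4) + 0.1·(0) + 0.35·(4) = 3.6
Best response: bid 25 (12.3 is the largest).

bid 25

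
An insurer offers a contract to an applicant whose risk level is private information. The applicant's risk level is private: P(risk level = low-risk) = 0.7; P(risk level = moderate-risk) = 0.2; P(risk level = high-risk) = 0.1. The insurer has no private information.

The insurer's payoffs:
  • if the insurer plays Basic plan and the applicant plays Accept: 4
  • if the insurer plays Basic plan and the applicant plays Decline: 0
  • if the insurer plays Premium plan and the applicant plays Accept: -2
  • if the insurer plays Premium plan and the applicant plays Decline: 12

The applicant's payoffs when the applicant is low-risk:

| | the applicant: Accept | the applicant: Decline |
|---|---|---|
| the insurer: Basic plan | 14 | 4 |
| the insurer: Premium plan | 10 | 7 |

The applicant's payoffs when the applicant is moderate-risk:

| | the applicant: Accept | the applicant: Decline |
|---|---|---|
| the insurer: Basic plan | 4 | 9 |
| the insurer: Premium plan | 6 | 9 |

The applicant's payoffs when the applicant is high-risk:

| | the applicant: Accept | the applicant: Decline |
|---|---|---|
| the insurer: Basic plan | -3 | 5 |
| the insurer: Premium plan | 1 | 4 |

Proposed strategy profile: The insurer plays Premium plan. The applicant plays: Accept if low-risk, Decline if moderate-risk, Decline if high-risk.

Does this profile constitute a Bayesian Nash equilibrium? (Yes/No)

A profile is a BNE iff every type of every player is best-responding given beliefs about the other side.
The insurer plays Premium plan: E[Premium plan] = 0.7·(-2) + 0.2·(12) + 0.1·(12) = 2.2; E[Basic plan] = 2.8. Not best-responding. ✗
The applicant (risk level low-risk), facing Premium plan: Accept gives 10, Decline gives 7. Proposed Accept is best. ✓
The applicant (risk level moderate-risk), facing Premium plan: Accept gives 6, Decline gives 9. Proposed Decline is best. ✓
The applicant (risk level high-risk), facing Premium plan: Accept gives 1, Decline gives 4. Proposed Decline is best. ✓

No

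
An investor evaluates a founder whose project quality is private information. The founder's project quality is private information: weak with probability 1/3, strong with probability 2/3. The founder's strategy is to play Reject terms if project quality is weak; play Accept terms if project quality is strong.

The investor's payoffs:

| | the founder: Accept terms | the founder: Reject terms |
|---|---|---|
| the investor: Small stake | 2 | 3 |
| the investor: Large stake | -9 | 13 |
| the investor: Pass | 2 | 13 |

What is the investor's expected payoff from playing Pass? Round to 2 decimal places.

5.67

E[Pass] = 1/3·13 + 2/3·2 = 13/3 + 4/3 = 17/3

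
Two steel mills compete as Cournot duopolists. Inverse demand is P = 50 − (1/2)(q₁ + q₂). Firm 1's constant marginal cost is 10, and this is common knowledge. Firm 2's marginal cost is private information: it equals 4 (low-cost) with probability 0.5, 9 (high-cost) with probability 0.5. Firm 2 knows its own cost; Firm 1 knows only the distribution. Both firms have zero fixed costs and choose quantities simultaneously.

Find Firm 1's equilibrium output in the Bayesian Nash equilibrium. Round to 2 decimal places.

24.33

Type-c best response for Firm 2: q₂(c) = (50 − c) − q₁/2.
Firm 1 maximizes expected profit; its first-order condition is 50 − q₁ − (1/2)E[q₂] − 10 = 0.
Substituting E[q₂] and solving: E[c₂] = 6.5, so q₁ = (50 − 2·10 + 6.5)/(3/2) = 24.3333.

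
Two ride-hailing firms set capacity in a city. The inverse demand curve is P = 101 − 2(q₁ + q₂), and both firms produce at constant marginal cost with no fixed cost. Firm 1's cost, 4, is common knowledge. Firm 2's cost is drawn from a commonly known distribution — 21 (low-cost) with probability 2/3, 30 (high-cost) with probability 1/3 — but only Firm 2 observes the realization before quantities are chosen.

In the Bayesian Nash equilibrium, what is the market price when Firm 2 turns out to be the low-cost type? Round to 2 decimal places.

41.50

Type-c best response for Firm 2: q₂(c) = (101 − c)/4 − q₁/2.
Firm 1 maximizes expected profit; its first-order condition is 101 − 4q₁ − 2E[q₂] − 4 = 0.
Substituting E[q₂] and solving: E[c₂] = 24, so q₁ = (101 − 2·4 + 24)/6 = 19.5.
q₂(low-cost) = 10.25, so P = 101 − 2·(19.5 + 10.25) = 41.5.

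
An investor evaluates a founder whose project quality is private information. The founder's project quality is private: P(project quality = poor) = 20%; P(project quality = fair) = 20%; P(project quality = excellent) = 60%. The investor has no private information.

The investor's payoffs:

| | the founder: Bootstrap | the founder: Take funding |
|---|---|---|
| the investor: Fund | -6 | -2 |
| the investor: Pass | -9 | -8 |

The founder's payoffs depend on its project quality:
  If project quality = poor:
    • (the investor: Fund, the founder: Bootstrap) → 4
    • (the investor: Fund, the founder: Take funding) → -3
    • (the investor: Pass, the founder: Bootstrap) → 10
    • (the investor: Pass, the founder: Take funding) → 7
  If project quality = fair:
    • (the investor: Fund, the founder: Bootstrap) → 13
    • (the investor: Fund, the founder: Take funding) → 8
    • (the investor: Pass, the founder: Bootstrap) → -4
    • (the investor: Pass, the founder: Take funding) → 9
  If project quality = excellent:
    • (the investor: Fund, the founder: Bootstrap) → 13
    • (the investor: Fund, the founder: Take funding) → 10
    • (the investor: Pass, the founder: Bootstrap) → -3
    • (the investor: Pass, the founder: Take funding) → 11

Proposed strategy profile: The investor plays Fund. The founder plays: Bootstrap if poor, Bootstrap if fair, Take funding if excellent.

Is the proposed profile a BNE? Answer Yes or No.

The investor plays Fund: E[Fund] = 0.2·(-6) + 0.2·(-6) + 0.6·(-2) = -3.6; E[Pass] = -8.4. Best-responding. ✓
The founder (project quality poor), facing Fund: Bootstrap gives 4, Take funding gives -3. Proposed Bootstrap is best. ✓
The founder (project quality fair), facing Fund: Bootstrap gives 13, Take funding gives 8. Proposed Bootstrap is best. ✓
The founder (project quality excellent), facing Fund: Bootstrap gives 13, Take funding gives 10. Proposed Take funding is not best — profitable deviation exists. ✗

No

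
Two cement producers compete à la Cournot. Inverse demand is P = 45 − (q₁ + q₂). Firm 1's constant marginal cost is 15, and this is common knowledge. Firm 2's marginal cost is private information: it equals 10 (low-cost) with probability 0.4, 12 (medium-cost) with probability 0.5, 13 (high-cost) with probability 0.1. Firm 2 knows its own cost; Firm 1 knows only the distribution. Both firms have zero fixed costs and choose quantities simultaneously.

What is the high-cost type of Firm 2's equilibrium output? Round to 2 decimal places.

Firm 2 with cost c maximizes (45 − (q₁+q₂) − c)·q₂, giving q₂(c) = (45 − c − q₁)/2.
E[c₂] = 0.4·10 + 0.5·12 + 0.1·13 = 11.3
Firm 1's FOC against E[q₂] yields q₁ = (45 − 2·15 + E[c₂])/3 = (45 − 30 + 11.3)/3 = 8.76667.
q₂(high-cost) = (45 − 13 − 8.76667)/2 = 11.6167.

11.62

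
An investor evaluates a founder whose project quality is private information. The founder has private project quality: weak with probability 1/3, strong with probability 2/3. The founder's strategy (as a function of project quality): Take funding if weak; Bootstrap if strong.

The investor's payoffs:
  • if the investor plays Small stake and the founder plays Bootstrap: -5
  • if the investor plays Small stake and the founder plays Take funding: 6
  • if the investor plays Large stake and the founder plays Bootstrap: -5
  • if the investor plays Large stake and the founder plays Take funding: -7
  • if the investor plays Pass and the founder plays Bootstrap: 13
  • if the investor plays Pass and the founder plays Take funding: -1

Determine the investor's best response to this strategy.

Pass

E[Small stake] = 1/3·(6) + 2/3·(-5) = -4/3
E[Large stake] = 1/3·(-7) + 2/3·(-5) = -17/3
E[Pass] = 1/3·(-1) + 2/3·(13) = 25/3
Best response: Pass (25/3 is the largest).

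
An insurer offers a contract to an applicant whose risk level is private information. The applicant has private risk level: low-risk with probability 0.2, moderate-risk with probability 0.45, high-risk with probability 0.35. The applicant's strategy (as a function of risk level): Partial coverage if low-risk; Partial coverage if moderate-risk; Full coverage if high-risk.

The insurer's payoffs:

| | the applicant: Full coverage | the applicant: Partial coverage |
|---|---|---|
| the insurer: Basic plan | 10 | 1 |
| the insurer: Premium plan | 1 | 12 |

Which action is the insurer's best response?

Premium plan

E[Basic plan] = 0.2·(1) + 0.45·(1) + 0.35·(10) = 4.15
E[Premium plan] = 0.2·(12) + 0.45·(12) + 0.35·(1) = 8.15
Best response: Premium plan (8.15 is the largest).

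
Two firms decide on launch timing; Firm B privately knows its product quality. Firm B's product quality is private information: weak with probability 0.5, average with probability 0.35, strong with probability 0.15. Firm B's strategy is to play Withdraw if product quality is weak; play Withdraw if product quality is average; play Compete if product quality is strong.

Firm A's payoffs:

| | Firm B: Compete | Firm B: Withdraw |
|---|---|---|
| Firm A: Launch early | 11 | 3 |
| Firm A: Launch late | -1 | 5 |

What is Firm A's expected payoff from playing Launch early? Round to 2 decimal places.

E[Launch early] = 0.5·3 + 0.35·3 + 0.15·11 = 1.5 + 1.05 + 1.65 = 4.2

4.20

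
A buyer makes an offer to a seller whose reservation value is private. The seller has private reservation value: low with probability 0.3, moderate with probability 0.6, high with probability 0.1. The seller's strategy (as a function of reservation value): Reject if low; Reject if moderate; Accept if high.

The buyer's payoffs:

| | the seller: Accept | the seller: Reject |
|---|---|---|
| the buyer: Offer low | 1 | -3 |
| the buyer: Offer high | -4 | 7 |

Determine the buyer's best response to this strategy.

Offer high

E[Offer low] = 0.3·(-3) + 0.6·(-3) + 0.1·(1) = -2.6
E[Offer high] = 0.3·(7) + 0.6·(7) + 0.1·(-4) = 5.9
Best response: Offer high (5.9 is the largest).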